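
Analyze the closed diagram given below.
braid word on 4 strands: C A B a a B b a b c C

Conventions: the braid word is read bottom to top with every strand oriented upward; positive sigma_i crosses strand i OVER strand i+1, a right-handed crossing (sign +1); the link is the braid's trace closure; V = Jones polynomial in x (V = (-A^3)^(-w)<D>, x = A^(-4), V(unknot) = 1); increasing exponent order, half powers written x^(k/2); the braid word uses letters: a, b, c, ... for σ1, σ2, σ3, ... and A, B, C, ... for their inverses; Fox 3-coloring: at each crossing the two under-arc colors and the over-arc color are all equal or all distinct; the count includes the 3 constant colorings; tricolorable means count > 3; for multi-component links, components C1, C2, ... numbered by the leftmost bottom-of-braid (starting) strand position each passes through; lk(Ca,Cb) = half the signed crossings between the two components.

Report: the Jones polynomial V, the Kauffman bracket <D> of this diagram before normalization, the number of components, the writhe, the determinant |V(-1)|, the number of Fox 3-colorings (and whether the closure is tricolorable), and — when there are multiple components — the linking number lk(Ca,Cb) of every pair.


Jones polynomial: V(x) = x + x^3 - x^4
<D> = A^-13 - A^-9 - A^-1; writhe +1
components 1, writhe +1 (11 crossings)
3-colorings: 9 of 3^11, det 3 — tricolorable
note: w = +1 (over 11 crossings) is diagram-only; (-A^3)^(-1) removes it from V


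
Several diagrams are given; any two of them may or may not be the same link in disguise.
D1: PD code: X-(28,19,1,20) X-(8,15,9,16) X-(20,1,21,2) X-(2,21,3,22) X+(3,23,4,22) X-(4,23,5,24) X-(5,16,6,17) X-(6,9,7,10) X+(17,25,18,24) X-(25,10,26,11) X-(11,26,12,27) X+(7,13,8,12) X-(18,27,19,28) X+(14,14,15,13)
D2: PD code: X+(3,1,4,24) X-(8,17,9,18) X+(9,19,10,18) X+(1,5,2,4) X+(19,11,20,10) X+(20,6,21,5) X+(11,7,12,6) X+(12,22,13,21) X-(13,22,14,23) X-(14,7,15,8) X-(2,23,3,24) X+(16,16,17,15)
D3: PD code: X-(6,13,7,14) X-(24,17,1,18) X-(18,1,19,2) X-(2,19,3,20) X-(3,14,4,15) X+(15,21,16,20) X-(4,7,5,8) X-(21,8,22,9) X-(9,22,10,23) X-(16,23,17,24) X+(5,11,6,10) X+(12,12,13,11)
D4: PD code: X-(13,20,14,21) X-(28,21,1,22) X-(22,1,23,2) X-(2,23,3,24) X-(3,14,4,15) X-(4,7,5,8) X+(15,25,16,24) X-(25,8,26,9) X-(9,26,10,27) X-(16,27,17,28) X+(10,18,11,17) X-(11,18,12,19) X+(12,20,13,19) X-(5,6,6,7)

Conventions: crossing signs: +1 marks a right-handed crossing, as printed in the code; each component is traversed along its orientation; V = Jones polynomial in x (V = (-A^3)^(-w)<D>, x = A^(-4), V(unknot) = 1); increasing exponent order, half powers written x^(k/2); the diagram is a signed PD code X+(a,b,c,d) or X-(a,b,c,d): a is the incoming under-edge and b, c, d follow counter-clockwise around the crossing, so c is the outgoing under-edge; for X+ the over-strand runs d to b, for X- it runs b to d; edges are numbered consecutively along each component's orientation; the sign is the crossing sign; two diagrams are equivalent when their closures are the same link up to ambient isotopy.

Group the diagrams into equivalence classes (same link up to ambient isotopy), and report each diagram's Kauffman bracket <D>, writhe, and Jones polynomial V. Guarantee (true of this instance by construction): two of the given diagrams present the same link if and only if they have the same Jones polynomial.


equivalence classes: {D1, D3, D4} | {D2}
D1 (bracket A^-10 - A^-6 + 3A^-2 - 3A^2 + 3A^6 - 3A^10 + 2A^14 - A^18; 14 crossings at w = -6): V = -x^-9 + 2x^-8 - 3x^-7 + 3x^-6 - 3x^-5 + 3x^-4 - x^-3 + x^-2
D2 (bracket A^12; 12 crossings at w = +4): V = 1
D3 (bracket A^-10 - A^-6 + 3A^-2 - 3A^2 + 3A^6 - 3A^10 + 2A^14 - A^18; 12 crossings at w = -6): V = -x^-9 + 2x^-8 - 3x^-7 + 3x^-6 - 3x^-5 + 3x^-4 - x^-3 + x^-2
D4 (bracket A^-16 - A^-12 + 3A^-8 - 3A^-4 + 3 - 3A^4 + 2A^8 - A^12; 14 crossings at w = -8): V = -x^-9 + 2x^-8 - 3x^-7 + 3x^-6 - 3x^-5 + 3x^-4 - x^-3 + x^-2
observation: V(x) takes 2 values over 4 diagrams, fixing the grouping


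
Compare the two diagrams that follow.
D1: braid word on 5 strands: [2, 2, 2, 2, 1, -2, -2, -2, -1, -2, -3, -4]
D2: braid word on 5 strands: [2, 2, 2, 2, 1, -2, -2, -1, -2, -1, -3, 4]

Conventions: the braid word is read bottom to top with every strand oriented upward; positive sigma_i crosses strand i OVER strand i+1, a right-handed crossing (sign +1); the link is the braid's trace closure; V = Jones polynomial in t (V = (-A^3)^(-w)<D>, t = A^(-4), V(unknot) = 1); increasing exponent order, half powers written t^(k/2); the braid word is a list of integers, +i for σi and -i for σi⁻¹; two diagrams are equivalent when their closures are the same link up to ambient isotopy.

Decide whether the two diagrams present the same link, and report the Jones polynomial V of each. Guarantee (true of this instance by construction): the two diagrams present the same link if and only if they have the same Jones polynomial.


same link: yes
V(D1) = -t^-3 + t^-2 - t^-1 + 3 - t + t^2 - t^3  [12 crossings, <D> = -A^-18 + A^-14 - A^-10 + 3A^-6 - A^-2 + A^2 - A^6, w = -2]
V(D2) = -t^-3 + t^-2 - t^-1 + 3 - t + t^2 - t^3  (w 0, c 12, <D> = -A^-12 + A^-8 - A^-4 + 3 - A^4 + A^8 - A^12)
note: all 2 diagrams share one V(t), hence one class


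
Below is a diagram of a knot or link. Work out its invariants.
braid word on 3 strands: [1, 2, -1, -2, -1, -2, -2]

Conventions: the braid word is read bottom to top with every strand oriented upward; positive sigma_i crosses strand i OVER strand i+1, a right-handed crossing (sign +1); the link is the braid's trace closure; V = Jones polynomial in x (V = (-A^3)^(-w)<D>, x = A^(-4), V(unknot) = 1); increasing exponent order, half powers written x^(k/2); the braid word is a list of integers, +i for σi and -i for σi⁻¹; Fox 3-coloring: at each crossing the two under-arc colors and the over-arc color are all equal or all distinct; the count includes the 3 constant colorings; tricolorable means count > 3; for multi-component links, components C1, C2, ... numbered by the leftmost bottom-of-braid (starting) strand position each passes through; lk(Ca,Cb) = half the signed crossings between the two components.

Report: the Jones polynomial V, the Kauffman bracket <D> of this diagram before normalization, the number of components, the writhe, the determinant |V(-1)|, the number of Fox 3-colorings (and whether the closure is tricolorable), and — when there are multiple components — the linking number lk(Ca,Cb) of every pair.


Jones polynomial: V(x) = x^(-9/2) - x^(-5/2) - x^(-3/2) - x^(-1/2)
<D> = A^-7 + A^-3 + A - A^9; writhe -3
components 2, writhe -3 (7 crossings)
linking number lk(C1,C2) = 0
3-colorings: 27 of 3^8, det 0 — tricolorable
note: w = -3 (over 7 crossings) is diagram-only; (-A^3)^(3) removes it from V


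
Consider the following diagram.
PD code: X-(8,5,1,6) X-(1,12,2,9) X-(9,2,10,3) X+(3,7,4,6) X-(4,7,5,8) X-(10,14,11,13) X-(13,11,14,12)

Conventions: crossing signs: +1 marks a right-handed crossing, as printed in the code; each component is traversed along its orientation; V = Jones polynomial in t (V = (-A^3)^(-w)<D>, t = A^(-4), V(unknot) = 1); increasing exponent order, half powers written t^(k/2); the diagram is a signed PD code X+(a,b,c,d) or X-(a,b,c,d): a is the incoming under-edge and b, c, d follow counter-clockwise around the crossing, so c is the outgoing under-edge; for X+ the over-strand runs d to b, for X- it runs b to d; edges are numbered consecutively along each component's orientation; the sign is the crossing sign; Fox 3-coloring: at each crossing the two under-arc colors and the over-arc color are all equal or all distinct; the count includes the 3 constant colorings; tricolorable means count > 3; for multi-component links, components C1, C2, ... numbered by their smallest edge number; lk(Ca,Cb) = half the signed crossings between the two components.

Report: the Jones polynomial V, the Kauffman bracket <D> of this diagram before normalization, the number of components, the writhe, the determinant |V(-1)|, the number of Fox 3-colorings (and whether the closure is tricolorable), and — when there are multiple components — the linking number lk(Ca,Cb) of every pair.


V(t) = t^-5 + 2t^-3 + t^-1
bracket: -A^-11 - 2A^-3 - A^5, w = -5
3 components, writhe -5, over 7 crossings
lk(C1,C2) = -1
linking number lk(C1,C3) = 0
lk(C2,C3): -1
det 4, colorings 3 of 3^7 — not tricolorable
observation: det 4 = |V(-1)|; not divisible by 3, so not tricolorable


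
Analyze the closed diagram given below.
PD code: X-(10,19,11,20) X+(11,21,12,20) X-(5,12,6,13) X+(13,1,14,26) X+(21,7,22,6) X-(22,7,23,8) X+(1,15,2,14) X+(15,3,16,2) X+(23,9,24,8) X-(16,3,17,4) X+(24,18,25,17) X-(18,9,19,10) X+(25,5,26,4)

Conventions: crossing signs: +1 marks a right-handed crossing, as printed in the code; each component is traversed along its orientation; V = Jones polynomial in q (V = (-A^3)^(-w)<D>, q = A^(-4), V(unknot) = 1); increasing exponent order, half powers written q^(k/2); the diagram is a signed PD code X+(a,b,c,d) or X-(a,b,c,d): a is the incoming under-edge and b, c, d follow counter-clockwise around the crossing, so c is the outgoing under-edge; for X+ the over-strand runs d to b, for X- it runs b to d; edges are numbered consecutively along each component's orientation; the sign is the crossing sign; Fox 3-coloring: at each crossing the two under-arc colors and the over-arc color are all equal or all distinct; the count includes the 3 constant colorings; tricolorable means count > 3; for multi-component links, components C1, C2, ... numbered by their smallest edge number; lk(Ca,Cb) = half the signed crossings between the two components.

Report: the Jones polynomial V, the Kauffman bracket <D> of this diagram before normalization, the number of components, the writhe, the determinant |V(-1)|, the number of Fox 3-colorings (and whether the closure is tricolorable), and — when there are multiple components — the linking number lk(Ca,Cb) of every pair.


V(q) = q + q^3 - q^4
bracket: A^-7 - A^-3 - A^5, w = +3
1 component, writhe +3, over 13 crossings
det 3, colorings 9 of 3^13 — tricolorable
observation: w = +3 (over 13 crossings) is diagram-only; (-A^3)^(-3) removes it from V


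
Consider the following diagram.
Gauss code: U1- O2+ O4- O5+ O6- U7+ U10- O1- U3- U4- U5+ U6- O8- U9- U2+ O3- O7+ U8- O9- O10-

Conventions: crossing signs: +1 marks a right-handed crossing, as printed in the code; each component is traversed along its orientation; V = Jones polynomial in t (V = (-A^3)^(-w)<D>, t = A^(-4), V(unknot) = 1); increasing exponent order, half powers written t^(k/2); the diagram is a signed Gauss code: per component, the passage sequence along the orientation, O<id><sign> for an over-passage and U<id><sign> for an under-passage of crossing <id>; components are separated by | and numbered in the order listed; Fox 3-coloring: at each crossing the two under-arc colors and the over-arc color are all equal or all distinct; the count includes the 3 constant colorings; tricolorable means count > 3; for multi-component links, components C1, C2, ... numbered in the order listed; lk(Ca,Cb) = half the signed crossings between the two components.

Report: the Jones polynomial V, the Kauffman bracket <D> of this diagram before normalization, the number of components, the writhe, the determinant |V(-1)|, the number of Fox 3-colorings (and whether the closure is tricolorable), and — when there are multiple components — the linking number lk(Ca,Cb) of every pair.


V(t) = t^-7 - 2t^-6 + 2t^-5 - 3t^-4 + 3t^-3 - 2t^-2 + 2t^-1
bracket: 2A^-8 - 2A^-4 + 3 - 3A^4 + 2A^8 - 2A^12 + A^16, w = -4
1 component, writhe -4, over 10 crossings
det 15, colorings 9 of 3^10 — tricolorable
observation: w = -4 shifts under R1 moves; the (-A^3)^(4) factor cancels that in V


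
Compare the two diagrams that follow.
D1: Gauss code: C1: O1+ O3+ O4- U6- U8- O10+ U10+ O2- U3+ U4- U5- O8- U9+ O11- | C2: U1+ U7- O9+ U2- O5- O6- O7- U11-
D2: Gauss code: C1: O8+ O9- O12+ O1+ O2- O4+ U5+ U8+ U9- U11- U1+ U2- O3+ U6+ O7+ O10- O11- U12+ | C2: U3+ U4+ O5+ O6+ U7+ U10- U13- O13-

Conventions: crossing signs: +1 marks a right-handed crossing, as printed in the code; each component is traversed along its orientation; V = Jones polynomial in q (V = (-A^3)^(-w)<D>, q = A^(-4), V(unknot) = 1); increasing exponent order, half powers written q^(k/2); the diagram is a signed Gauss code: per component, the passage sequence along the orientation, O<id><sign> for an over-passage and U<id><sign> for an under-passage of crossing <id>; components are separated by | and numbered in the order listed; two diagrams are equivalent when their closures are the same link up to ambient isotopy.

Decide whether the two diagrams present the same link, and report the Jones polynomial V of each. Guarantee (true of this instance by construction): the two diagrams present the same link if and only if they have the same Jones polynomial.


same link: no
V(D1) = -q^(-5/2) - q^(-1/2)  [11 crossings, <D> = A^-7 + A, w = -3]
D2 (bracket A^-9 + A^-1 - A^3 + A^7; 13 crossings at w = +3): V = -q^(1/2) + q^(3/2) - q^(5/2) - q^(9/2)
note: 2 classes among 2 diagrams; unequal V(q) rules out equality


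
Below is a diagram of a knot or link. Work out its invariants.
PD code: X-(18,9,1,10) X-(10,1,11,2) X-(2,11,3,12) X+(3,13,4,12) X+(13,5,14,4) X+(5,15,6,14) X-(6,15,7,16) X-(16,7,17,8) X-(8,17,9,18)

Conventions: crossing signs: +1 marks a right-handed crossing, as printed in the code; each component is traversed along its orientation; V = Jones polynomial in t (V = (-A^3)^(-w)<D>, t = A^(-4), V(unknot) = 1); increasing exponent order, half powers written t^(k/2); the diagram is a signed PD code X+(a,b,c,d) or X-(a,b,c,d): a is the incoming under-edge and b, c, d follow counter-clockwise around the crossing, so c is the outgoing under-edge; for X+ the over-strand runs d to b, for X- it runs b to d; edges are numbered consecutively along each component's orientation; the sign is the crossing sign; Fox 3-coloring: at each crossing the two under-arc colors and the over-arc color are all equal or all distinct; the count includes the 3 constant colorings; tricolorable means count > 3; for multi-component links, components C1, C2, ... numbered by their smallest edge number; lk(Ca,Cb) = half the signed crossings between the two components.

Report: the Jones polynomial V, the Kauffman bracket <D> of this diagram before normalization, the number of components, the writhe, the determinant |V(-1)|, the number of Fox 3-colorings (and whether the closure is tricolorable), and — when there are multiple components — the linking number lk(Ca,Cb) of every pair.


V = -t^-4 + t^-3 + t^-1
<D> = -A^-5 - A^3 + A^7 (w = -3)
1 component over 9 crossings, w = -3
9 Fox colorings among 3^9, |V(-1)| = 3: tricolorable
why: det 3 = |V(-1)|; divisible by 3, so tricolorable


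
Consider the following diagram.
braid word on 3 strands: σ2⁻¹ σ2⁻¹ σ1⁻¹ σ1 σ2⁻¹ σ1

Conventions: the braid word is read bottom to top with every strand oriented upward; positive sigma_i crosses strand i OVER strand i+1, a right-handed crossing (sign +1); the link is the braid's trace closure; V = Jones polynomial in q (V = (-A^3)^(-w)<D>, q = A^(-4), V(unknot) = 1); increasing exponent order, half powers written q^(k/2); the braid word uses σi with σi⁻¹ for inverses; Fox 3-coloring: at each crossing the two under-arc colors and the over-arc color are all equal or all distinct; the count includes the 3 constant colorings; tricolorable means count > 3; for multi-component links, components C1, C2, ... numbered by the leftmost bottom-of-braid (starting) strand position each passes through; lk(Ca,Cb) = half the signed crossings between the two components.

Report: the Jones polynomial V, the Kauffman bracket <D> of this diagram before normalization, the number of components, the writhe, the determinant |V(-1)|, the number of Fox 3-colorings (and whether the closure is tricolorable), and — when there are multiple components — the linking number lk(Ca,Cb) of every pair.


V(q) = -q^-4 + q^-3 + q^-1
bracket: A^-2 + A^6 - A^10, w = -2
1 component, writhe -2, over 6 crossings
det 3, colorings 9 of 3^6 — tricolorable
observation: free reduction leaves σ2⁻¹ σ2⁻¹ σ2⁻¹ σ1 of the original 6 letters


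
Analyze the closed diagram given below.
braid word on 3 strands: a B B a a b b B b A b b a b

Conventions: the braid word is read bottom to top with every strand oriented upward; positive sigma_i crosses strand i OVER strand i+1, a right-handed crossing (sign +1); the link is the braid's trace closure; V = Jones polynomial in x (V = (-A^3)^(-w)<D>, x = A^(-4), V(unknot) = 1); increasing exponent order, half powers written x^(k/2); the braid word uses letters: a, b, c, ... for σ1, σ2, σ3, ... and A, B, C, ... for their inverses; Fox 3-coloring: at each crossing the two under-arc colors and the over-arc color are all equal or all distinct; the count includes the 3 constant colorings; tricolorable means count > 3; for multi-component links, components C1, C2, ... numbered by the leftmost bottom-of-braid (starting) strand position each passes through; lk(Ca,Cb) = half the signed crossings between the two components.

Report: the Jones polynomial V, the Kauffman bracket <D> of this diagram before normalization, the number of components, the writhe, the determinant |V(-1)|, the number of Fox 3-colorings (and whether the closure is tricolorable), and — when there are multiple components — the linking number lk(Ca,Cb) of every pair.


V(x) = 2x^2 - 3x^3 + 6x^4 - 7x^5 + 7x^6 - 7x^7 + 5x^8 - 3x^9 + x^10
bracket: A^-22 - 3A^-18 + 5A^-14 - 7A^-10 + 7A^-6 - 7A^-2 + 6A^2 - 3A^6 + 2A^10, w = +6
1 component, writhe +6, over 14 crossings
det 41, colorings 3 of 3^14 — not tricolorable
observation: |V(-1)| = 41: so not tricolorable, since 3 does not divide 41


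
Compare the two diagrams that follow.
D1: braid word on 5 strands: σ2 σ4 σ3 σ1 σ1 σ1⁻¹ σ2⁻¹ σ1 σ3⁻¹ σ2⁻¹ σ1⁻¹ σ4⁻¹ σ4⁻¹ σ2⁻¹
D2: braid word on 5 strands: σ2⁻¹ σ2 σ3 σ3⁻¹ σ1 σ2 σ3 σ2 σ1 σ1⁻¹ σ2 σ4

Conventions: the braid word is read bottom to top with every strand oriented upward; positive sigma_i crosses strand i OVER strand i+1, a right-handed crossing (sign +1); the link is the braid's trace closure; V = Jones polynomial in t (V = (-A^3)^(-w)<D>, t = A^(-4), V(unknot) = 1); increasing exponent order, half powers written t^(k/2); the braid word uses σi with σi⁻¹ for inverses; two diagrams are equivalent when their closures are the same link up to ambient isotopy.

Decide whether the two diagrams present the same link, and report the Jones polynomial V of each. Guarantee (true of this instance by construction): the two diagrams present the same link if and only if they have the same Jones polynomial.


same link: no
V(D1) = 1  [14 crossings, <D> = A^-6, w = -2]
V(D2) = t + t^3 - t^4  [12 crossings, <D> = -A^2 + A^6 + A^14, w = +6]
insight: 2 values of V(t) split the 2 diagrams


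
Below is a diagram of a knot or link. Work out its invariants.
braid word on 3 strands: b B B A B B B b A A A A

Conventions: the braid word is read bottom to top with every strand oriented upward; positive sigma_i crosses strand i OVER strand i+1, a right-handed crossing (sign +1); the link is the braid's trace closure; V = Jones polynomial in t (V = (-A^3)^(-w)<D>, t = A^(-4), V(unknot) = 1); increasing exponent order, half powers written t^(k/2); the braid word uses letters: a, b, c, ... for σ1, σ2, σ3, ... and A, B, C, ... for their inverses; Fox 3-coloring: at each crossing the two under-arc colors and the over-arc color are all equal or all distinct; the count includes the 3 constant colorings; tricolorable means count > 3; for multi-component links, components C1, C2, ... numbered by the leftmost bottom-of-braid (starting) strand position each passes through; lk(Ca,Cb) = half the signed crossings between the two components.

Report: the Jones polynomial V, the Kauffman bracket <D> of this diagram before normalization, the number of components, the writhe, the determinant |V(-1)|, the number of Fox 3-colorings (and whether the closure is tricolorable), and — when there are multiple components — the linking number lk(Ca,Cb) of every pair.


Jones polynomial: V(t) = -t^-10 + t^-9 - t^-8 + t^-7 - t^-6 + t^-5 + t^-3
<D> = A^-12 + A^-4 - 1 + A^4 - A^8 + A^12 - A^16; writhe -8
components 1, writhe -8 (12 crossings)
3-colorings: 3 of 3^12, det 7 — not tricolorable
note: w = -8 shifts under R1 moves; the (-A^3)^(8) factor cancels that in V


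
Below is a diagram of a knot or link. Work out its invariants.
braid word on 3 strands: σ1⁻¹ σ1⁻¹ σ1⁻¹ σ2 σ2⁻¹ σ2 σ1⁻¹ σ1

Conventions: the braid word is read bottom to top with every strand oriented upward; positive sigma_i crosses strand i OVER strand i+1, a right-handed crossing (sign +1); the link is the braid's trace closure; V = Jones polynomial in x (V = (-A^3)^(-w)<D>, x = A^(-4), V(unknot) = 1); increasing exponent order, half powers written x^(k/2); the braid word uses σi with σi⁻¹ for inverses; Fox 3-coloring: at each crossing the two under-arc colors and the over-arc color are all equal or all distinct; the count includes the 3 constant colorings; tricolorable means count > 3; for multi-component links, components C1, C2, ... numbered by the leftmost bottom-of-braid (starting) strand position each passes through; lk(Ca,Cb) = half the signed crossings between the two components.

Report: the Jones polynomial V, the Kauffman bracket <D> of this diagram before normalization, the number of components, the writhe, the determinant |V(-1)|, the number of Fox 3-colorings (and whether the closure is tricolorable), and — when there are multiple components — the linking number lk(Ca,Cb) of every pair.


V = -x^-4 + x^-3 + x^-1
<D> = A^-2 + A^6 - A^10 (w = -2)
1 component over 8 crossings, w = -2
9 Fox colorings among 3^8, |V(-1)| = 3: tricolorable
why: w = -2 (over 8 crossings) is diagram-only; (-A^3)^(2) removes it from V


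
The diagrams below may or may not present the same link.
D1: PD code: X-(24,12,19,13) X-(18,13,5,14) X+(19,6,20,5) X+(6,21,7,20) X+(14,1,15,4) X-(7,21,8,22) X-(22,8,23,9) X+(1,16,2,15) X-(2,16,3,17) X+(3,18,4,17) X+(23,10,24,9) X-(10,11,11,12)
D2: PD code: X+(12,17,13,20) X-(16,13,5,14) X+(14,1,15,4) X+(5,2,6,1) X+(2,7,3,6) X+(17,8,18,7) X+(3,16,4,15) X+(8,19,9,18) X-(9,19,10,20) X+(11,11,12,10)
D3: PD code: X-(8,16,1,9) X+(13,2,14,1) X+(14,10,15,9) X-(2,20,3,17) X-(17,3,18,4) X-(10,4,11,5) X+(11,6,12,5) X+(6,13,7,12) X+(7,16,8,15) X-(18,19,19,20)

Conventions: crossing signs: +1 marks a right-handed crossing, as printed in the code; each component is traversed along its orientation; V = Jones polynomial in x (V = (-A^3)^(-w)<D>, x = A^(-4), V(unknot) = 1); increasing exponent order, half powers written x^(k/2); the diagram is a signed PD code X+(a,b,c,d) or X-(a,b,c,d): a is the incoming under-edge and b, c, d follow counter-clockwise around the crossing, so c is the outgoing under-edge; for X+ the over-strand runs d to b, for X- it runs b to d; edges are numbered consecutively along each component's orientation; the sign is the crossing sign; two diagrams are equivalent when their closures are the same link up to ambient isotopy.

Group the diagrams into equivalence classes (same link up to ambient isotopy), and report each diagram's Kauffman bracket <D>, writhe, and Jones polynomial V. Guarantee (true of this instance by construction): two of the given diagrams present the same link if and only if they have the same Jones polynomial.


classes: {D1} | {D2} | {D3}
V(D1) = 1 + x + x^2 + x^3  [12 crossings, <D> = A^-12 + A^-8 + A^-4 + 1, w = 0]
D2 (bracket A^-10 + 2A^-2 - A^2 + 2A^6 - A^10 + A^14; 10 crossings at w = +6): V = x - x^2 + 2x^3 - x^4 + 2x^5 + x^7
D3 (bracket A^-8 + 2 + A^8; 10 crossings at w = 0): V = x^-2 + 2 + x^2
note: V(x) takes 3 values over 3 diagrams, fixing the grouping


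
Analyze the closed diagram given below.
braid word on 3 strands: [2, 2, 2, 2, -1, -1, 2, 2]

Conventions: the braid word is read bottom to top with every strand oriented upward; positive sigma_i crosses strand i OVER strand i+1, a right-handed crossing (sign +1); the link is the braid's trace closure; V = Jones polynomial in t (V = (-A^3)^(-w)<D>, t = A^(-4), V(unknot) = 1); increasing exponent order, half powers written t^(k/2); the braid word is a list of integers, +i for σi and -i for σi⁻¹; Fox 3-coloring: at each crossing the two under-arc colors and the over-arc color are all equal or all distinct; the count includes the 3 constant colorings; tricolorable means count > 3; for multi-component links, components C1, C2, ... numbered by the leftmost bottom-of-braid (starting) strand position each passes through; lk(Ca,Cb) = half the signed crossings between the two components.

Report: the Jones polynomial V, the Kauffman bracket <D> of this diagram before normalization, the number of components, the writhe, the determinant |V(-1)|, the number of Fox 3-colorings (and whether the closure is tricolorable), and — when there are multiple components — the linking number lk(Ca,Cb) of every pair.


V = 1 + 2t^2 - t^3 + 2t^4 - 2t^5 + 2t^6 - t^7 + t^8
<D> = A^-20 - A^-16 + 2A^-12 - 2A^-8 + 2A^-4 - 1 + 2A^4 + A^12 (w = +4)
3 components over 8 crossings, w = +4
lk(C1,C2): -1
lk(C1,C3) = 0
linking number lk(C2,C3) = +3
9 Fox colorings among 3^8, |V(-1)| = 12: tricolorable
why: det 12 = |V(-1)|; divisible by 3, so tricolorable


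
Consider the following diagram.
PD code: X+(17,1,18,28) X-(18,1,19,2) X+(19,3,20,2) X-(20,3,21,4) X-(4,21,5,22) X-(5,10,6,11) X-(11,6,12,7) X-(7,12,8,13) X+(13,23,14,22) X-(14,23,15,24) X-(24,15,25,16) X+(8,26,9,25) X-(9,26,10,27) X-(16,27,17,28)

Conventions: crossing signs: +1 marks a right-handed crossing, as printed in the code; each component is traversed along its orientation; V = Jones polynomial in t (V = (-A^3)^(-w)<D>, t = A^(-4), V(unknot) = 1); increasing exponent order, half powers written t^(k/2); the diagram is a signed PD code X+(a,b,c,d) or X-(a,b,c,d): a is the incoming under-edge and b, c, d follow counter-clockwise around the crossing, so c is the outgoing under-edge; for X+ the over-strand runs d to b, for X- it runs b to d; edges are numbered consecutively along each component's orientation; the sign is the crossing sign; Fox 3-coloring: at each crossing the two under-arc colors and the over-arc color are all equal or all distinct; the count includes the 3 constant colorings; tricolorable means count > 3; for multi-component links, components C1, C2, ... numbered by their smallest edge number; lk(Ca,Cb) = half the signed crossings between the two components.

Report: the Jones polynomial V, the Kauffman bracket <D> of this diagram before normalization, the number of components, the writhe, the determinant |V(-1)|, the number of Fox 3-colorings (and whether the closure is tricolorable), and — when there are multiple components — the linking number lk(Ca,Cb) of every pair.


V(t) = t^-8 - 2t^-7 + t^-6 - 2t^-5 + 2t^-4 + t^-2
bracket: A^-10 + 2A^-2 - 2A^2 + A^6 - 2A^10 + A^14, w = -6
1 component, writhe -6, over 14 crossings
det 9, colorings 27 of 3^14 — tricolorable
observation: det 9 = |V(-1)|; divisible by 3, so tricolorable


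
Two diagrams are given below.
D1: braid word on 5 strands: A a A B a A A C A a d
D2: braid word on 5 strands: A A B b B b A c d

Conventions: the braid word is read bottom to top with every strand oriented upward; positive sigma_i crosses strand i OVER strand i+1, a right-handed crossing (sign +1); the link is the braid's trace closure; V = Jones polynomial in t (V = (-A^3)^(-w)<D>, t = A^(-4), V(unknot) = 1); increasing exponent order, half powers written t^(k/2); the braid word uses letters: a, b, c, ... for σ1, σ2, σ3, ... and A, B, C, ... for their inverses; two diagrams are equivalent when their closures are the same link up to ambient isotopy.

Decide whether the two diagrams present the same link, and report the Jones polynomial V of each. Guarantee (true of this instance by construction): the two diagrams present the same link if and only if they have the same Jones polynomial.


same link: no
V(D1) = -t^(-5/2) - t^(-1/2)  [11 crossings, <D> = A^-7 + A, w = -3]
D2 (bracket A^-1 + A^3 + A^7 - A^15; 9 crossings at w = -1): V = t^(-9/2) - t^(-5/2) - t^(-3/2) - t^(-1/2)
note: 2 classes among 2 diagrams; unequal V(t) rules out equality


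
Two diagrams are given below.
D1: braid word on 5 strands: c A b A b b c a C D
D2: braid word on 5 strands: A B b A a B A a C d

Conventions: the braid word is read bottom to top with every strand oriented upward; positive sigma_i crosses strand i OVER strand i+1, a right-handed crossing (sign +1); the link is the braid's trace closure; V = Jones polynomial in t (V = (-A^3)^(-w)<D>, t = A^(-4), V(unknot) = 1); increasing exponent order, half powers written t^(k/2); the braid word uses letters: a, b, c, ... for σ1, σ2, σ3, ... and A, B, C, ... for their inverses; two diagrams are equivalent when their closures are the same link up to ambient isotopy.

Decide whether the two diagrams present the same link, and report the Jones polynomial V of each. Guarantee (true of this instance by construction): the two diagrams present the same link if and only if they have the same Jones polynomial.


same link: no
V(D1) = t + t^3 - t^4  [10 crossings, <D> = -A^-10 + A^-6 + A^2, w = +2]
D2 (bracket A^-6; 10 crossings at w = -2): V = 1
note: 2 classes among 2 diagrams; unequal V(t) rules out equality


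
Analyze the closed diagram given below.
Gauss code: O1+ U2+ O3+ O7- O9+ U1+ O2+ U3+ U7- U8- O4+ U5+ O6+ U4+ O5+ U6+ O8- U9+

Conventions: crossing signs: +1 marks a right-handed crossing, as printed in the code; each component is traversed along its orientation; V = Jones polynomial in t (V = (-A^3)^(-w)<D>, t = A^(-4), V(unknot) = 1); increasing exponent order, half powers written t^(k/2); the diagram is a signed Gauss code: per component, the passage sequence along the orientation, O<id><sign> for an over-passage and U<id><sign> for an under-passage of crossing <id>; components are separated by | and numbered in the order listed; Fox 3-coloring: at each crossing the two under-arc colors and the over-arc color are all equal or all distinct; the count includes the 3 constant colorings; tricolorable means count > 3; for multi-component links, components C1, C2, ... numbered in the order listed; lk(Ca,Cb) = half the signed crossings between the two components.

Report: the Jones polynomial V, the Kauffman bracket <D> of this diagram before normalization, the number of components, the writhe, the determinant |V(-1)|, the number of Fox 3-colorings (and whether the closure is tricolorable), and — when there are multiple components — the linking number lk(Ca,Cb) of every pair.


Jones polynomial: V(t) = t^2 + 2t^4 - 2t^5 + t^6 - 2t^7 + t^8
<D> = -A^-17 + 2A^-13 - A^-9 + 2A^-5 - 2A^-1 - A^7; writhe +5
components 1, writhe +5 (9 crossings)
3-colorings: 27 of 3^9, det 9 — tricolorable
note: the span of V is 6, forcing >= 6 crossings in any diagram


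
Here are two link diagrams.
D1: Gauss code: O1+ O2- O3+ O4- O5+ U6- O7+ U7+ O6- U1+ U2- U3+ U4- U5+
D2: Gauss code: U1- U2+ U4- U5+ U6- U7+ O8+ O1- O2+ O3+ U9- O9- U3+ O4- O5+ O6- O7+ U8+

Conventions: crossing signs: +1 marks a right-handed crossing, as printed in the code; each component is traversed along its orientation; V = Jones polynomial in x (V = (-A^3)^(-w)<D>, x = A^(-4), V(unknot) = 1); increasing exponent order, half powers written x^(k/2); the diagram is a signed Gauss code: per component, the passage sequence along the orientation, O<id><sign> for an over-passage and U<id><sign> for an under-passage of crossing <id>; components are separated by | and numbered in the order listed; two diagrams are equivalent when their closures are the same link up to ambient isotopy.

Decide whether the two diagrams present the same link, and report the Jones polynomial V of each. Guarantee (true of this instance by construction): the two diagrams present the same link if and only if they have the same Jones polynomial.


same link: yes
V(D1) = 1  [7 crossings, <D> = -A^3, w = +1]
V(D2) = 1  [9 crossings, <D> = -A^3, w = +1]
insight: all 2 diagrams share one V(x), hence one class


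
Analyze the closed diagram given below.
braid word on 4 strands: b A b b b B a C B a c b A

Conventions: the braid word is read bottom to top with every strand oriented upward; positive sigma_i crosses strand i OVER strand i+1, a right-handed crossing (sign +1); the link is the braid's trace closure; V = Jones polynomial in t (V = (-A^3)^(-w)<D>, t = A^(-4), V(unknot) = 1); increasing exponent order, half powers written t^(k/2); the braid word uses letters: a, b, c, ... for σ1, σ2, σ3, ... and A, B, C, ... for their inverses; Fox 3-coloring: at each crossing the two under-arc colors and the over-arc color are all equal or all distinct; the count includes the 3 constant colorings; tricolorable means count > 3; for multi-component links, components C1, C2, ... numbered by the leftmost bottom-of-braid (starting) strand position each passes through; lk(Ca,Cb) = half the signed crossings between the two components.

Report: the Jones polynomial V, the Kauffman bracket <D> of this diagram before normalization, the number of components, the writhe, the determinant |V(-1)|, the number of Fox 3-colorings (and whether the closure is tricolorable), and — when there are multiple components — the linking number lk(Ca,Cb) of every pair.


V = 2t - 2t^2 + 3t^3 - 3t^4 + 2t^5 - 2t^6 + t^7
<D> = -A^-19 + 2A^-15 - 2A^-11 + 3A^-7 - 3A^-3 + 2A - 2A^5 (w = +3)
1 component over 13 crossings, w = +3
9 Fox colorings among 3^13, |V(-1)| = 15: tricolorable
why: det 15 = |V(-1)|; divisible by 3, so tricolorable


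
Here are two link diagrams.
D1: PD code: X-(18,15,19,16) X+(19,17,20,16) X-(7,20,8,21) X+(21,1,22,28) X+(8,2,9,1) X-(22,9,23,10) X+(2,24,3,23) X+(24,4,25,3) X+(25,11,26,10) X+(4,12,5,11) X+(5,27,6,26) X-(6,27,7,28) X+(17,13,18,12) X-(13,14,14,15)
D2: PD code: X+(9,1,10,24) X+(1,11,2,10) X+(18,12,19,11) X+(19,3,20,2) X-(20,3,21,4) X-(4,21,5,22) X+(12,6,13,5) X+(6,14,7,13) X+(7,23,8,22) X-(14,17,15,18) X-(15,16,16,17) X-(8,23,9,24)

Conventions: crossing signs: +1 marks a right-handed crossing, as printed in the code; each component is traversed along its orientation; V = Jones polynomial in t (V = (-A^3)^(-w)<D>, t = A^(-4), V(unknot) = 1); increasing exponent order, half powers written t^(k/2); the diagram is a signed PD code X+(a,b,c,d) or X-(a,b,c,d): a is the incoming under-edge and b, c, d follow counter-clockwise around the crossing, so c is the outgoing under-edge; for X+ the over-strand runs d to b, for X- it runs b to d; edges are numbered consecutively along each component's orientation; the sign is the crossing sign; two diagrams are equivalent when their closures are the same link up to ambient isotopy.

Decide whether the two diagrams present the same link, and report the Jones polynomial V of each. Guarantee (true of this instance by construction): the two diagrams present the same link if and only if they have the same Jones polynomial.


same link: yes
V(D1) = t - t^2 + 2t^3 - t^4 + t^5 - t^6  [14 crossings, <D> = -A^-12 + A^-8 - A^-4 + 2 - A^4 + A^8, w = +4]
V(D2) = t - t^2 + 2t^3 - t^4 + t^5 - t^6  (w +2, c 12, <D> = -A^-18 + A^-14 - A^-10 + 2A^-6 - A^-2 + A^2)
note: one V(t) for all 2 diagrams — one class (guaranteed)


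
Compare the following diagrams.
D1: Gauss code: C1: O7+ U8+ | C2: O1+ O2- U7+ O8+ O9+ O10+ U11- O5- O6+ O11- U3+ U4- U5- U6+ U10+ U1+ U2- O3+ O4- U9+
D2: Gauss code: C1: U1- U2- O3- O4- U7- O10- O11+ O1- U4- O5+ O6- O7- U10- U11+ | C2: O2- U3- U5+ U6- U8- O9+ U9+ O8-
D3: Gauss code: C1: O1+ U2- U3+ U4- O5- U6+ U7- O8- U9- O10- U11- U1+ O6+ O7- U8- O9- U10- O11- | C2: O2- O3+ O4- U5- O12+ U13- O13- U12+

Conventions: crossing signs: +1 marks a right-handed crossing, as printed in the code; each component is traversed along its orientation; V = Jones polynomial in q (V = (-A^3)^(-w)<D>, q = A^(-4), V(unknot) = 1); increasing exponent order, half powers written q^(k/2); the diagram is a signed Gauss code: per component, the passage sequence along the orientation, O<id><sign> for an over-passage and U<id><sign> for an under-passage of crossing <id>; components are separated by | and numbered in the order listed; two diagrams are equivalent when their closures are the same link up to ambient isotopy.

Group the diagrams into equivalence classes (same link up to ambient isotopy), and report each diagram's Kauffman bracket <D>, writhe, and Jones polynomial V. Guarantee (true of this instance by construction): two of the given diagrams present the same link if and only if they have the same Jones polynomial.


classes: {D1} | {D2, D3}
V(D1) = -q^(1/2) - q^(5/2)  [11 crossings, <D> = A^-1 + A^7, w = +3]
D2 (bracket A^-9 + 2A^-1 - A^3 + A^7 - A^11; 11 crossings at w = -5): V = q^(-13/2) - q^(-11/2) + q^(-9/2) - 2q^(-7/2) - q^(-3/2)
D3 (bracket A^-9 + 2A^-1 - A^3 + A^7 - A^11; 13 crossings at w = -5): V = q^(-13/2) - q^(-11/2) + q^(-9/2) - 2q^(-7/2) - q^(-3/2)
note: 2 values of V(q) split the 3 diagrams


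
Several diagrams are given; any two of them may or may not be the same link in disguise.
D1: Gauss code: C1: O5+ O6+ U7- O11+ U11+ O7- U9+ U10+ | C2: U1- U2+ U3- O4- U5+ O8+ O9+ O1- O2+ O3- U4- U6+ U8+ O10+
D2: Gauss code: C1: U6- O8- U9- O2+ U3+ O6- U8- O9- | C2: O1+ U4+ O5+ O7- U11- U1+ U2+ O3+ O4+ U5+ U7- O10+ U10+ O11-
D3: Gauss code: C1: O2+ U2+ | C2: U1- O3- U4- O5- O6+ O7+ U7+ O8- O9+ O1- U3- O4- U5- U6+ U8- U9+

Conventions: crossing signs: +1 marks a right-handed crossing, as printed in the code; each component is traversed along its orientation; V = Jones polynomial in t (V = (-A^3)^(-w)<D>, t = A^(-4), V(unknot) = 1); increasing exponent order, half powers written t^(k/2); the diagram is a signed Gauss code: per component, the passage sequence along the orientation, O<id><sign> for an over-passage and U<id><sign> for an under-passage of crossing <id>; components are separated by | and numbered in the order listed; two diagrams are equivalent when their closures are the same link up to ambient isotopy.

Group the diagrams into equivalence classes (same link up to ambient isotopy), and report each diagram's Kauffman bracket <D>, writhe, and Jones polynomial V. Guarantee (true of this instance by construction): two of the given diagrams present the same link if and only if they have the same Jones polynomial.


classes: {D1} | {D2} | {D3}
V(D1) = -t^(1/2) + t^(3/2) - t^(5/2) - t^(9/2)  [11 crossings, <D> = A^-9 + A^-1 - A^3 + A^7, w = +3]
V(D2) = t^(-7/2) - t^(-5/2) + t^(-3/2) - 2t^(-1/2) - t^(3/2)  (w +1, c 11, <D> = A^-3 + 2A^5 - A^9 + A^13 - A^17)
V(D3) = t^(-9/2) - t^(-5/2) - t^(-3/2) - t^(-1/2)  (w -1, c 9, <D> = A^-1 + A^3 + A^7 - A^15)
insight: 3 classes among 3 diagrams; unequal V(t) rules out equality


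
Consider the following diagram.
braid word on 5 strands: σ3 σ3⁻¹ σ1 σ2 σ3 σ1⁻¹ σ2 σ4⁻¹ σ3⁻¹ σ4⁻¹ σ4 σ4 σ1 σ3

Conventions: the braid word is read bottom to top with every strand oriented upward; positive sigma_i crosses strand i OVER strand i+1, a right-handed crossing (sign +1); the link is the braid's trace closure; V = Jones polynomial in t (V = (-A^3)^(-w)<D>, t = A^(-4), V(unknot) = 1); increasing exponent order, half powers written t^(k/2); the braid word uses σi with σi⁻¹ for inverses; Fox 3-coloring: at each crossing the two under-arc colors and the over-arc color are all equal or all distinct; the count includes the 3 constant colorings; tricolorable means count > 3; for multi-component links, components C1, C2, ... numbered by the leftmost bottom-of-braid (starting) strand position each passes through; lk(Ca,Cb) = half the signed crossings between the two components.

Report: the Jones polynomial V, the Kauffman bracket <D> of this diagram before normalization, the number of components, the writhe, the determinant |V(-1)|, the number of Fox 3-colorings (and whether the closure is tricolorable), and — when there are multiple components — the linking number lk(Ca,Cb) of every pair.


V(t) = t - t^2 + 2t^3 - t^4 + t^5 - t^6
bracket: -A^-12 + A^-8 - A^-4 + 2 - A^4 + A^8, w = +4
1 component, writhe +4, over 14 crossings
det 7, colorings 3 of 3^14 — not tricolorable
observation: w = +4 shifts under R1 moves; the (-A^3)^(-4) factor cancels that in V
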